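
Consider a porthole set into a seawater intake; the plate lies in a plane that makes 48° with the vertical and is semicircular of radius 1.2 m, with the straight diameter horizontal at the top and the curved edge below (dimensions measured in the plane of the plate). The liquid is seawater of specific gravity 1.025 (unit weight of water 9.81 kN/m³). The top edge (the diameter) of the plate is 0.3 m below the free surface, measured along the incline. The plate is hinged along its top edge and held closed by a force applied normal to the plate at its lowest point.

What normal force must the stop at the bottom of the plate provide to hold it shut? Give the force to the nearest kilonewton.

γ = 1.025 × 9.81 = 10.05525 kN/m³.
The plate makes 48° with the vertical, i.e. θ = 90° − 48° = 42° to the horizontal. Measuring y along the incline from the free-surface line, vertical depth h = y·sinθ with sinθ = 0.669131.
The centroid of a semicircle lies 4r/(3π) = 0.509296 m from the diameter, here below the top edge, so y_c = 0.3 + 0.509296 = 0.809296 m and h_c = 0.809296 × 0.669131 = 0.541525 m.
A = πr²/2 = π × 1.2²/2 = 2.26195 m².
Resultant F = γ·h_c·A = 10.05525 × 0.541525 × 2.26195 = 12.3167 kN.
I_c = (π/8 − 8/(9π))·r⁴ = 0.109757 × 1.2⁴ = 0.227592 m⁴.
Centre of pressure: y_p = y_c + I_c/(y_c·A) = 0.809296 + 0.227592/(0.809296 × 2.26195) = 0.809296 + 0.124327 = 0.933623 m along the plane.
The resultant acts 0.509296 + 0.124327 = 0.633623 m (along the plate) below the hinge at the top edge, so the moment about the hinge is M = F × 0.633623 = 12.3167 × 0.633623 = 7.80414 kN·m.
A normal force at the bottom, 1.2 m from the hinge, must supply this moment: P = 7.80414/1.2 = 6.50345 kN.

P ≈ 7 kN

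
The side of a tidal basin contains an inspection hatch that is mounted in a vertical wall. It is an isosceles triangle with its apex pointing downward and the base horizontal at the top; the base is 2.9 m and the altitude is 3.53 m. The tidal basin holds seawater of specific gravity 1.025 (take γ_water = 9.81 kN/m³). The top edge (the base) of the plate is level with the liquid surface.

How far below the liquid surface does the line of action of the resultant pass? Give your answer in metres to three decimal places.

γ = 1.025 × 9.81 = 10.05525 kN/m³.
With the apex down, the centroid sits h/3 = 3.53/3 = 1.17667 m below the base (the top edge), so the centroid depth is h_c = 1.17667 m.
A = ½ × 2.9 × 3.53 = 5.1185 m².
Resultant F = γ·h_c·A = 10.05525 × 1.17667 × 5.1185 = 60.5606 kN.
I_c = b·h³/36 = 2.9 × 3.53³/36 = 3.5434 m⁴.
Centre of pressure: y_p = y_c + I_c/(y_c·A) = 1.17667 + 3.5434/(1.17667 × 5.1185) = 1.17667 + 0.588332 = 1.765 m along the plane.

h_p = 1.765 m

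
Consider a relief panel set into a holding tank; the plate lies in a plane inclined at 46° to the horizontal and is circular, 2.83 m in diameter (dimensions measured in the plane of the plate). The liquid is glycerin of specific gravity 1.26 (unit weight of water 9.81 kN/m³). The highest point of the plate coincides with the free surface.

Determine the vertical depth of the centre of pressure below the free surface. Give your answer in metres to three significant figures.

γ = 1.26 × 9.81 = 12.3606 kN/m³.
Let θ = 46° be the plate's angle to the horizontal; measure y along the incline from where the plane meets the free surface. Vertical depth h = y·sinθ with sinθ = 0.719340.
The centroid is at the centre, 1.415 m below the top of the plate, so y_c = 1.415 m and h_c = 1.415 × 0.719340 = 1.01787 m.
A = π(1.415)² = 6.29018 m².
Resultant F = γ·h_c·A = 12.3606 × 1.01787 × 6.29018 = 79.1398 kN.
I_c = πr⁴/4 = π × 1.415⁴/4 = 3.14859 m⁴.
Centre of pressure: y_p = y_c + I_c/(y_c·A) = 1.415 + 3.14859/(1.415 × 6.29018) = 1.415 + 0.35375 = 1.76875 m along the plane.
Vertically, h_p = y_p·sinθ = 1.76875 × 0.719340 = 1.27233 m.

h_p = 1.27 m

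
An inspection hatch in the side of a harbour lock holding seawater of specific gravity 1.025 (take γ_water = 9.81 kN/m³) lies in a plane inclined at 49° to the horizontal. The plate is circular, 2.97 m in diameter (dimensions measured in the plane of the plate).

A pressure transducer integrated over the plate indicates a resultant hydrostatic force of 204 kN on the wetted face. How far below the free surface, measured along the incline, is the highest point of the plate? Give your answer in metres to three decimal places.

γ = 1.025 × 9.81 = 10.05525 kN/m³.
A = π(1.485)² = 6.92792 m².
From F = γ·h_c·A, the centroid depth is h_c = 204/(10.05525 × 6.92792) = 2.92843 m.
Let θ = 49° be the plate's angle to the horizontal; measure y along the incline from where the plane meets the free surface. Vertical depth h = y·sinθ with sinθ = 0.754710.
Along the incline, y_c = h_c/sinθ = 2.92843/0.754710 = 3.88021 m.
The centroid is at the centre, 1.485 m below the top of the plate, so the highest point sits at y_top = 3.88021 − 1.485 = 2.39521 m along the incline.

y_top ≈ 2.395 m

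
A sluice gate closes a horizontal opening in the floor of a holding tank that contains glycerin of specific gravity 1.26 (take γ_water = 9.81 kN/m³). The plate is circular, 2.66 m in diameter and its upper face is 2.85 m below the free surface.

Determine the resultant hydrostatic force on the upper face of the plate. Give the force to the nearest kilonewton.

F ≈ 196 kN

γ = 1.26 × 9.81 = 12.3606 kN/m³.
The plate is horizontal, so pressure is uniform at p = γ·h = 12.3606 × 2.85 = 35.2277 kN/m².
A = π(1.33)² = 5.55716 m².
F = p·A = 35.2277 × 5.55716 = 195.766 kN.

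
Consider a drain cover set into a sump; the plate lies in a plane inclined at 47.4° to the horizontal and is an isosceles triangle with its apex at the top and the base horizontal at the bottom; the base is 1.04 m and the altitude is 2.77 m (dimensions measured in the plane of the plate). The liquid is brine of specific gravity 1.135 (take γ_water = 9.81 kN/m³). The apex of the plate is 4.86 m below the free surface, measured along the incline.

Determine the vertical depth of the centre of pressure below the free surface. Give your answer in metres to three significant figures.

h_p = 4.98 m

γ = 1.135 × 9.81 = 11.13435 kN/m³.
Let θ = 47.4° be the plate's angle to the horizontal; measure y along the incline from where the plane meets the free surface. Vertical depth h = y·sinθ with sinθ = 0.736097.
With the apex up, the centroid sits 2h/3 = 2 × 2.77/3 = 1.84667 m below the apex, so y_c = 4.86 + 1.84667 = 6.70667 m and h_c = 6.70667 × 0.736097 = 4.93676 m.
A = ½ × 1.04 × 2.77 = 1.4404 m².
Resultant F = γ·h_c·A = 11.13435 × 4.93676 × 1.4404 = 79.1754 kN.
I_c = b·h³/36 = 1.04 × 2.77³/36 = 0.614003 m⁴.
Centre of pressure: y_p = y_c + I_c/(y_c·A) = 6.70667 + 0.614003/(6.70667 × 1.4404) = 6.70667 + 0.0635595 = 6.77023 m along the plane.
Vertically, h_p = y_p·sinθ = 6.77023 × 0.736097 = 4.98355 m.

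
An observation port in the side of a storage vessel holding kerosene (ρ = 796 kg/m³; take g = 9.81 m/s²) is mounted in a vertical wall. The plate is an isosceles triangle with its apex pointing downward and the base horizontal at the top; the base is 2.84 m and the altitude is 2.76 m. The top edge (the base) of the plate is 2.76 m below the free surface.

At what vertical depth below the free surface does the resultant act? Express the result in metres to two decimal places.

h_p = 3.80 m

γ = ρg = 796 × 9.81 / 1000 = 7.80876 kN/m³.
With the apex down, the centroid sits h/3 = 2.76/3 = 0.92 m below the base (the top edge), so the centroid depth is h_c = 2.76 + 0.92 = 3.68 m.
A = ½ × 2.84 × 2.76 = 3.9192 m².
Resultant F = γ·h_c·A = 7.80876 × 3.68 × 3.9192 = 112.623 kN.
I_c = b·h³/36 = 2.84 × 2.76³/36 = 1.65861 m⁴.
Centre of pressure: y_p = y_c + I_c/(y_c·A) = 3.68 + 1.65861/(3.68 × 3.9192) = 3.68 + 0.115 = 3.795 m along the plane.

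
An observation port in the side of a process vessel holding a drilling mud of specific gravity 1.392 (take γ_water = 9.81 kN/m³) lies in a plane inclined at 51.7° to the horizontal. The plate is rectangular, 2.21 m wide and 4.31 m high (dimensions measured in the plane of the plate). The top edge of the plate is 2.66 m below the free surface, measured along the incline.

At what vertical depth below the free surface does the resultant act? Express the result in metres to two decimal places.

γ = 1.392 × 9.81 = 13.65552 kN/m³.
Let θ = 51.7° be the plate's angle to the horizontal; measure y along the incline from where the plane meets the free surface. Vertical depth h = y·sinθ with sinθ = 0.784776.
The centroid lies 4.31/2 = 2.155 m below the top edge, so y_c = 2.66 + 2.155 = 4.815 m and h_c = 4.815 × 0.784776 = 3.7787 m.
A = 2.21 × 4.31 = 9.5251 m².
Resultant F = γ·h_c·A = 13.65552 × 3.7787 × 9.5251 = 491.496 kN.
I_c = b·h³/12 = 2.21 × 4.31³/12 = 14.7449 m⁴.
Centre of pressure: y_p = y_c + I_c/(y_c·A) = 4.815 + 14.7449/(4.815 × 9.5251) = 4.815 + 0.321496 = 5.1365 m along the plane.
Vertically, h_p = y_p·sinθ = 5.1365 × 0.784776 = 4.031 m.

h_p = 4.03 m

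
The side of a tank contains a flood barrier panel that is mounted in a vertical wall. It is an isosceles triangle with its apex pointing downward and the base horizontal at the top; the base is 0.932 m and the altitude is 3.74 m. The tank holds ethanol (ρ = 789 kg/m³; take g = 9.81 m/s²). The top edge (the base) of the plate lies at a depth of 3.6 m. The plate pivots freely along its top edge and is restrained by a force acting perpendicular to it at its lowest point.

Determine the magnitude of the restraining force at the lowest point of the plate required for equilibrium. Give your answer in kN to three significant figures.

γ = ρg = 789 × 9.81 / 1000 = 7.74009 kN/m³.
With the apex down, the centroid sits h/3 = 3.74/3 = 1.24667 m below the base (the top edge), so the centroid depth is h_c = 3.6 + 1.24667 = 4.84667 m.
A = ½ × 0.932 × 3.74 = 1.74284 m².
Resultant F = γ·h_c·A = 7.74009 × 4.84667 × 1.74284 = 65.3803 kN.
I_c = b·h³/36 = 0.932 × 3.74³/36 = 1.35434 m⁴.
Centre of pressure: y_p = y_c + I_c/(y_c·A) = 4.84667 + 1.35434/(4.84667 × 1.74284) = 4.84667 + 0.160334 = 5.007 m along the plane.
The resultant acts 1.24667 + 0.160334 = 1.407 m (along the plate) below the hinge at the top edge, so the moment about the hinge is M = F × 1.407 = 65.3803 × 1.407 = 91.9901 kN·m.
A normal force at the bottom, 3.74 m from the hinge, must supply this moment: P = 91.9901/3.74 = 24.5963 kN.

P ≈ 24.6 kN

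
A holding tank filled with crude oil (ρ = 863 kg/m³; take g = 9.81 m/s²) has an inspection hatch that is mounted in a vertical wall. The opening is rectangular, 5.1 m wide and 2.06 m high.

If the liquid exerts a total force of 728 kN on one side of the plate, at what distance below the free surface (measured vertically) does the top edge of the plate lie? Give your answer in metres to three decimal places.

γ = ρg = 863 × 9.81 / 1000 = 8.46603 kN/m³.
A = 5.1 × 2.06 = 10.506 m².
From F = γ·h_c·A, the centroid depth is h_c = 728/(8.46603 × 10.506) = 8.18492 m.
The centroid lies 2.06/2 = 1.03 m below the top edge, so the top edge sits at h_top = 8.18492 − 1.03 = 7.15492 m below the surface.

d_top ≈ 7.155 m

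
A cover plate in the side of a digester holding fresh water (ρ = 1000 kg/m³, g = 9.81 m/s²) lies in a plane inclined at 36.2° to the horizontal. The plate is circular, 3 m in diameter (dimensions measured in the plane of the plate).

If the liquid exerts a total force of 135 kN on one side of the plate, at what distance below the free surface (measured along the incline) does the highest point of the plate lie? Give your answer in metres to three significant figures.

y_top ≈ 1.80 m

γ = ρg = 1000 × 9.81 = 9810 N/m³ = 9.81 kN/m³.
A = π(1.5)² = 7.06858 m².
From F = γ·h_c·A, the centroid depth is h_c = 135/(9.81 × 7.06858) = 1.94685 m.
Let θ = 36.2° be the plate's angle to the horizontal; measure y along the incline from where the plane meets the free surface. Vertical depth h = y·sinθ with sinθ = 0.590606.
Along the incline, y_c = h_c/sinθ = 1.94685/0.590606 = 3.29636 m.
The centroid is at the centre, 1.5 m below the top of the plate, so the highest point sits at y_top = 3.29636 − 1.5 = 1.79636 m along the incline.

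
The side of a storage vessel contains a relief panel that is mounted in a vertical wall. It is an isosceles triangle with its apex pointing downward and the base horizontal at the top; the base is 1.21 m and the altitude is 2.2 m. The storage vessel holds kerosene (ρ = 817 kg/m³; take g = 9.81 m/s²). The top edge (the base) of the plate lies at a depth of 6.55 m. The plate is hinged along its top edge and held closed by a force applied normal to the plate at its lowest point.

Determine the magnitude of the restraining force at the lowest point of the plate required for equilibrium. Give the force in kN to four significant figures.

P ≈ 27.20 kN

γ = ρg = 817 × 9.81 / 1000 = 8.01477 kN/m³.
With the apex down, the centroid sits h/3 = 2.2/3 = 0.733333 m below the base (the top edge), so the centroid depth is h_c = 6.55 + 0.733333 = 7.28333 m.
A = ½ × 1.21 × 2.2 = 1.331 m².
Resultant F = γ·h_c·A = 8.01477 × 7.28333 × 1.331 = 77.6961 kN.
I_c = b·h³/36 = 1.21 × 2.2³/36 = 0.357891 m⁴.
Centre of pressure: y_p = y_c + I_c/(y_c·A) = 7.28333 + 0.357891/(7.28333 × 1.331) = 7.28333 + 0.0369184 = 7.32025 m along the plane.
The resultant acts 0.733333 + 0.0369184 = 0.770251 m (along the plate) below the hinge at the top edge, so the moment about the hinge is M = F × 0.770251 = 77.6961 × 0.770251 = 59.8455 kN·m.
A normal force at the bottom, 2.2 m from the hinge, must supply this moment: P = 59.8455/2.2 = 27.2025 kN.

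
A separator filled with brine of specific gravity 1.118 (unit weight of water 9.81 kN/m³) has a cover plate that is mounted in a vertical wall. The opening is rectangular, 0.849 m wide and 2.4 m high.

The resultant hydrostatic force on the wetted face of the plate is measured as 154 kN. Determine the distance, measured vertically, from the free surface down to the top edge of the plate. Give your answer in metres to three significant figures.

γ = 1.118 × 9.81 = 10.96758 kN/m³.
A = 0.849 × 2.4 = 2.0376 m².
From F = γ·h_c·A, the centroid depth is h_c = 154/(10.96758 × 2.0376) = 6.89114 m.
The centroid lies 2.4/2 = 1.2 m below the top edge, so the top edge sits at h_top = 6.89114 − 1.2 = 5.69114 m below the surface.

d_top ≈ 5.69 m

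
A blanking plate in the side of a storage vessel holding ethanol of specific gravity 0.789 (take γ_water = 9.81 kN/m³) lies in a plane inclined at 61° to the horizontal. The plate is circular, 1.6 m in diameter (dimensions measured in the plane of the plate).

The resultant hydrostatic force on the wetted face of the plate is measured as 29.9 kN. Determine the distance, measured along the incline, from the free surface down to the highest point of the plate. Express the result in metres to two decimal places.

γ = 0.789 × 9.81 = 7.74009 kN/m³.
A = π(0.8)² = 2.01062 m².
From F = γ·h_c·A, the centroid depth is h_c = 29.9/(7.74009 × 2.01062) = 1.9213 m.
Let θ = 61° be the plate's angle to the horizontal; measure y along the incline from where the plane meets the free surface. Vertical depth h = y·sinθ with sinθ = 0.874620.
Along the incline, y_c = h_c/sinθ = 1.9213/0.874620 = 2.19673 m.
The centroid is at the centre, 0.8 m below the top of the plate, so the highest point sits at y_top = 2.19673 − 0.8 = 1.39673 m along the incline.

y_top ≈ 1.40 m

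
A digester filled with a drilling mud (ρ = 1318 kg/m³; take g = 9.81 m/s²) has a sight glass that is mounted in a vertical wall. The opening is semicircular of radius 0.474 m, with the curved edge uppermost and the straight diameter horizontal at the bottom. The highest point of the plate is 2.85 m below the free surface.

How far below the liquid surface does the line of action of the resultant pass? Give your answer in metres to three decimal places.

γ = ρg = 1318 × 9.81 / 1000 = 12.92958 kN/m³.
The centroid lies 4r/(3π) = 0.201172 m above the diameter, so r − 4r/(3π) = 0.474 − 0.201172 = 0.272828 m below the topmost point, so the centroid depth is h_c = 2.85 + 0.272828 = 3.12283 m.
A = πr²/2 = π × 0.474²/2 = 0.35292 m².
Resultant F = γ·h_c·A = 12.92958 × 3.12283 × 0.35292 = 14.2498 kN.
I_c = (π/8 − 8/(9π))·r⁴ = 0.109757 × 0.474⁴ = 0.00554046 m⁴.
Centre of pressure: y_p = y_c + I_c/(y_c·A) = 3.12283 + 0.00554046/(3.12283 × 0.35292) = 3.12283 + 0.00502714 = 3.12786 m along the plane.

h_p = 3.128 m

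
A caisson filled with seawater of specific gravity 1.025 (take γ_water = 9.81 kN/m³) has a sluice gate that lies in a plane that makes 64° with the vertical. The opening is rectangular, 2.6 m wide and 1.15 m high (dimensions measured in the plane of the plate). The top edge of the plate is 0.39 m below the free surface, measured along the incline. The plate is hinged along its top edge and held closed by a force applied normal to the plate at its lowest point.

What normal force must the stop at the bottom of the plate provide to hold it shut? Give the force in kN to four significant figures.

γ = 1.025 × 9.81 = 10.05525 kN/m³.
The plate makes 64° with the vertical, i.e. θ = 90° − 64° = 26° to the horizontal. Measuring y along the incline from the free-surface line, vertical depth h = y·sinθ with sinθ = 0.438371.
The centroid lies 1.15/2 = 0.575 m below the top edge, so y_c = 0.39 + 0.575 = 0.965 m and h_c = 0.965 × 0.438371 = 0.423028 m.
A = 2.6 × 1.15 = 2.99 m².
Resultant F = γ·h_c·A = 10.05525 × 0.423028 × 2.99 = 12.7184 kN.
I_c = b·h³/12 = 2.6 × 1.15³/12 = 0.329523 m⁴.
Centre of pressure: y_p = y_c + I_c/(y_c·A) = 0.965 + 0.329523/(0.965 × 2.99) = 0.965 + 0.114206 = 1.07921 m along the plane.
The resultant acts 0.575 + 0.114206 = 0.689206 m (along the plate) below the hinge at the top edge, so the moment about the hinge is M = F × 0.689206 = 12.7184 × 0.689206 = 8.7656 kN·m.
A normal force at the bottom, 1.15 m from the hinge, must supply this moment: P = 8.7656/1.15 = 7.62226 kN.

P ≈ 7.622 kN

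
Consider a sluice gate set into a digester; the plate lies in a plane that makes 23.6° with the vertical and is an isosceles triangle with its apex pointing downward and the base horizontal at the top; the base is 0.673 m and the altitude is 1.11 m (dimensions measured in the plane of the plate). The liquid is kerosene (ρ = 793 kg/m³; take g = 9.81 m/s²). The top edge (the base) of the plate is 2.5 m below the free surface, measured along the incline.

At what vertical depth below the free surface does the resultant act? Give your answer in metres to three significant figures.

γ = ρg = 793 × 9.81 / 1000 = 7.77933 kN/m³.
The plate makes 23.6° with the vertical, i.e. θ = 90° − 23.6° = 66.4° to the horizontal. Measuring y along the incline from the free-surface line, vertical depth h = y·sinθ with sinθ = 0.916363.
With the apex down, the centroid sits h/3 = 1.11/3 = 0.37 m below the base (the top edge), so y_c = 2.5 + 0.37 = 2.87 m and h_c = 2.87 × 0.916363 = 2.62996 m.
A = ½ × 0.673 × 1.11 = 0.373515 m².
Resultant F = γ·h_c·A = 7.77933 × 2.62996 × 0.373515 = 7.64187 kN.
I_c = b·h³/36 = 0.673 × 1.11³/36 = 0.0255671 m⁴.
Centre of pressure: y_p = y_c + I_c/(y_c·A) = 2.87 + 0.0255671/(2.87 × 0.373515) = 2.87 + 0.0238502 = 2.89385 m along the plane.
Vertically, h_p = y_p·sinθ = 2.89385 × 0.916363 = 2.65182 m.

h_p = 2.65 m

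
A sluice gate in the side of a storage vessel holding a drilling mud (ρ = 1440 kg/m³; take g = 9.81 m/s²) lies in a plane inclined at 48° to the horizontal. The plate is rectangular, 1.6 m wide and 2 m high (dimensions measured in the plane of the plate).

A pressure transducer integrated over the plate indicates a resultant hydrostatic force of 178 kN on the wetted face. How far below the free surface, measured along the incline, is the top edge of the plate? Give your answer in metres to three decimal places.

γ = ρg = 1440 × 9.81 / 1000 = 14.1264 kN/m³.
A = 1.6 × 2 = 3.2 m².
From F = γ·h_c·A, the centroid depth is h_c = 178/(14.1264 × 3.2) = 3.93766 m.
Let θ = 48° be the plate's angle to the horizontal; measure y along the incline from where the plane meets the free surface. Vertical depth h = y·sinθ with sinθ = 0.743145.
Along the incline, y_c = h_c/sinθ = 3.93766/0.743145 = 5.29864 m.
The centroid lies 2/2 = 1 m below the top edge, so the top edge sits at y_top = 5.29864 − 1 = 4.29864 m along the incline.

y_top ≈ 4.299 m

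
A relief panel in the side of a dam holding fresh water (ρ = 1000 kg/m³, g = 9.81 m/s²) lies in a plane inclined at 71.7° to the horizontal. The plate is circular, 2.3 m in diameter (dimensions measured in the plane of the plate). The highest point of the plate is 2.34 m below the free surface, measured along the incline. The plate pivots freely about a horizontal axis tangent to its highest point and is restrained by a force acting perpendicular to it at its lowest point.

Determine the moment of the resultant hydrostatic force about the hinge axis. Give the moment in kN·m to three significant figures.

γ = ρg = 1000 × 9.81 = 9810 N/m³ = 9.81 kN/m³.
Let θ = 71.7° be the plate's angle to the horizontal; measure y along the incline from where the plane meets the free surface. Vertical depth h = y·sinθ with sinθ = 0.949425.
The centroid is at the centre, 1.15 m below the top of the plate, so y_c = 2.34 + 1.15 = 3.49 m and h_c = 3.49 × 0.949425 = 3.31349 m.
A = π(1.15)² = 4.15476 m².
Resultant F = γ·h_c·A = 9.81 × 3.31349 × 4.15476 = 135.052 kN.
I_c = πr⁴/4 = π × 1.15⁴/4 = 1.37367 m⁴.
Centre of pressure: y_p = y_c + I_c/(y_c·A) = 3.49 + 1.37367/(3.49 × 4.15476) = 3.49 + 0.0947351 = 3.58474 m along the plane.
The resultant acts 1.15 + 0.0947351 = 1.24474 m (along the plate) below the hinge at the top edge, so the moment about the hinge is M = F × 1.24474 = 135.052 × 1.24474 = 168.105 kN·m.

M ≈ 168 kN·m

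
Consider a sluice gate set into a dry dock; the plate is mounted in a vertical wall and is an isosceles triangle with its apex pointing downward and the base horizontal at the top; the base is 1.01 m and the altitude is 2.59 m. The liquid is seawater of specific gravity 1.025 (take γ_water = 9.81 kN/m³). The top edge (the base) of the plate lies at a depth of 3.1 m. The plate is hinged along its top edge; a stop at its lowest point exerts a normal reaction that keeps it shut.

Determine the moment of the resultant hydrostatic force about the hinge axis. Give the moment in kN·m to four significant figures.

γ = 1.025 × 9.81 = 10.05525 kN/m³.
With the apex down, the centroid sits h/3 = 2.59/3 = 0.863333 m below the base (the top edge), so the centroid depth is h_c = 3.1 + 0.863333 = 3.96333 m.
A = ½ × 1.01 × 2.59 = 1.30795 m².
Resultant F = γ·h_c·A = 10.05525 × 3.96333 × 1.30795 = 52.1248 kN.
I_c = b·h³/36 = 1.01 × 2.59³/36 = 0.487437 m⁴.
Centre of pressure: y_p = y_c + I_c/(y_c·A) = 3.96333 + 0.487437/(3.96333 × 1.30795) = 3.96333 + 0.0940301 = 4.05736 m along the plane.
The resultant acts 0.863333 + 0.0940301 = 0.957363 m (along the plate) below the hinge at the top edge, so the moment about the hinge is M = F × 0.957363 = 52.1248 × 0.957363 = 49.9024 kN·m.

M ≈ 49.90 kN·m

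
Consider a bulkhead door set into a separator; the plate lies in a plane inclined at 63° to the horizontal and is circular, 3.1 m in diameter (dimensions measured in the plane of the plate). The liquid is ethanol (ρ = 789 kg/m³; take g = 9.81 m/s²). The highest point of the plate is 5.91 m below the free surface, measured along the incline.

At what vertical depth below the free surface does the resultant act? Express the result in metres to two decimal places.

γ = ρg = 789 × 9.81 / 1000 = 7.74009 kN/m³.
Let θ = 63° be the plate's angle to the horizontal; measure y along the incline from where the plane meets the free surface. Vertical depth h = y·sinθ with sinθ = 0.891007.
The centroid is at the centre, 1.55 m below the top of the plate, so y_c = 5.91 + 1.55 = 7.46 m and h_c = 7.46 × 0.891007 = 6.64691 m.
A = π(1.55)² = 7.54768 m².
Resultant F = γ·h_c·A = 7.74009 × 6.64691 × 7.54768 = 388.311 kN.
I_c = πr⁴/4 = π × 1.55⁴/4 = 4.53332 m⁴.
Centre of pressure: y_p = y_c + I_c/(y_c·A) = 7.46 + 4.53332/(7.46 × 7.54768) = 7.46 + 0.0805126 = 7.54051 m along the plane.
Vertically, h_p = y_p·sinθ = 7.54051 × 0.891007 = 6.71865 m.

h_p = 6.72 m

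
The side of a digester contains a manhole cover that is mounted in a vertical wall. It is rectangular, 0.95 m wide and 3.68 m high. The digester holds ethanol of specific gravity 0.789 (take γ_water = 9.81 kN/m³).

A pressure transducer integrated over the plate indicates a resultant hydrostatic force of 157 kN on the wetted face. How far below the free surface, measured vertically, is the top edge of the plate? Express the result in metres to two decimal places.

d_top ≈ 3.96 m

γ = 0.789 × 9.81 = 7.74009 kN/m³.
A = 0.95 × 3.68 = 3.496 m².
From F = γ·h_c·A, the centroid depth is h_c = 157/(7.74009 × 3.496) = 5.80206 m.
The centroid lies 3.68/2 = 1.84 m below the top edge, so the top edge sits at h_top = 5.80206 − 1.84 = 3.96206 m below the surface.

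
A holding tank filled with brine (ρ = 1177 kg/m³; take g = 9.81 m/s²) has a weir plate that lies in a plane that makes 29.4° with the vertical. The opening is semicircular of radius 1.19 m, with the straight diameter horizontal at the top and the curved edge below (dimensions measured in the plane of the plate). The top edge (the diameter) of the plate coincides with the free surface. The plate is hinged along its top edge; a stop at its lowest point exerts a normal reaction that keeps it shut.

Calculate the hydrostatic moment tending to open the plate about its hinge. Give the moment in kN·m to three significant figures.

γ = ρg = 1177 × 9.81 / 1000 = 11.54637 kN/m³.
The plate makes 29.4° with the vertical, i.e. θ = 90° − 29.4° = 60.6° to the horizontal. Measuring y along the incline from the free-surface line, vertical depth h = y·sinθ with sinθ = 0.871214.
The centroid of a semicircle lies 4r/(3π) = 0.505052 m from the diameter, here below the top edge, so y_c = 0.505052 m and h_c = 0.505052 × 0.871214 = 0.440008 m.
A = πr²/2 = π × 1.19²/2 = 2.2244 m².
Resultant F = γ·h_c·A = 11.54637 × 0.440008 × 2.2244 = 11.3011 kN.
I_c = (π/8 − 8/(9π))·r⁴ = 0.109757 × 1.19⁴ = 0.2201 m⁴.
Centre of pressure: y_p = y_c + I_c/(y_c·A) = 0.505052 + 0.2201/(0.505052 × 2.2244) = 0.505052 + 0.195917 = 0.700969 m along the plane.
The resultant acts 0.505052 + 0.195917 = 0.700969 m (along the plate) below the hinge at the top edge, so the moment about the hinge is M = F × 0.700969 = 11.3011 × 0.700969 = 7.92172 kN·m.

M ≈ 7.92 kN·m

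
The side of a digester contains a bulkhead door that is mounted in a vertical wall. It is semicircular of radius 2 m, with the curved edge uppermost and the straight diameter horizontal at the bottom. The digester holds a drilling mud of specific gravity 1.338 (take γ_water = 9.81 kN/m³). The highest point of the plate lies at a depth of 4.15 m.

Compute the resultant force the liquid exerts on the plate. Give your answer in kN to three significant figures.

F ≈ 437 kN

γ = 1.338 × 9.81 = 13.12578 kN/m³.
The centroid lies 4r/(3π) = 0.848826 m above the diameter, so r − 4r/(3π) = 2 − 0.848826 = 1.15117 m below the topmost point, so the centroid depth is h_c = 4.15 + 1.15117 = 5.30117 m.
A = πr²/2 = π × 2²/2 = 6.28319 m².
Resultant F = γ·h_c·A = 13.12578 × 5.30117 × 6.28319 = 437.197 kN.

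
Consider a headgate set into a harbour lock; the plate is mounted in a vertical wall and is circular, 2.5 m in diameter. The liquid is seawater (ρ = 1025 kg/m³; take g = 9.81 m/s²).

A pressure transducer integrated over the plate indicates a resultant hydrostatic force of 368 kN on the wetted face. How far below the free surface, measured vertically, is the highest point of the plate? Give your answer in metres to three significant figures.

γ = ρg = 1025 × 9.81 / 1000 = 10.05525 kN/m³.
A = π(1.25)² = 4.90874 m².
From F = γ·h_c·A, the centroid depth is h_c = 368/(10.05525 × 4.90874) = 7.45564 m.
The centroid is at the centre, 1.25 m below the top of the plate, so the highest point sits at h_top = 7.45564 − 1.25 = 6.20564 m below the surface.

d_top ≈ 6.21 m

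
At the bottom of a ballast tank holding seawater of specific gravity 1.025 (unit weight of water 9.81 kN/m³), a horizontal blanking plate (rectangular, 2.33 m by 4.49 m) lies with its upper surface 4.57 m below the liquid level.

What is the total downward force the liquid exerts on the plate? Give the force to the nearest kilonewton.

F ≈ 481 kN

γ = 1.025 × 9.81 = 10.05525 kN/m³.
The plate is horizontal, so pressure is uniform at p = γ·h = 10.05525 × 4.57 = 45.9525 kN/m².
A = 2.33 × 4.49 = 10.4617 m².
F = p·A = 45.9525 × 10.4617 = 480.741 kN.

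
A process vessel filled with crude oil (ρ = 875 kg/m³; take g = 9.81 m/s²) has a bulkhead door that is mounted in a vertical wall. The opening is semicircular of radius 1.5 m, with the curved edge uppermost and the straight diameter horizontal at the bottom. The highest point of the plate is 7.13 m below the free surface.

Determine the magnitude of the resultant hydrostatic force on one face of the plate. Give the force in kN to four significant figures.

γ = ρg = 875 × 9.81 / 1000 = 8.58375 kN/m³.
The centroid lies 4r/(3π) = 0.63662 m above the diameter, so r − 4r/(3π) = 1.5 − 0.63662 = 0.86338 m below the topmost point, so the centroid depth is h_c = 7.13 + 0.86338 = 7.99338 m.
A = πr²/2 = π × 1.5²/2 = 3.53429 m².
Resultant F = γ·h_c·A = 8.58375 × 7.99338 × 3.53429 = 242.499 kN.

F ≈ 242.5 kN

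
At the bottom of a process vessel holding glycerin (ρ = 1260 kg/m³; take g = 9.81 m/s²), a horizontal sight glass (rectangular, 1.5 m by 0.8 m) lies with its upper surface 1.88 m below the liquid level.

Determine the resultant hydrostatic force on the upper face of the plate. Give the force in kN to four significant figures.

γ = ρg = 1260 × 9.81 / 1000 = 12.3606 kN/m³.
The plate is horizontal, so pressure is uniform at p = γ·h = 12.3606 × 1.88 = 23.2379 kN/m².
A = 1.5 × 0.8 = 1.2 m².
F = p·A = 23.2379 × 1.2 = 27.8855 kN.

F ≈ 27.89 kN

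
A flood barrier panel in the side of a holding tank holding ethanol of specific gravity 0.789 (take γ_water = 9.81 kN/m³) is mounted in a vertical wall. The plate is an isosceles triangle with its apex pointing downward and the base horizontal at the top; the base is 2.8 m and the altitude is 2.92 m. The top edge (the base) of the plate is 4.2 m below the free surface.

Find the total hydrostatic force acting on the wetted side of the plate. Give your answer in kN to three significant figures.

γ = 0.789 × 9.81 = 7.74009 kN/m³.
With the apex down, the centroid sits h/3 = 2.92/3 = 0.973333 m below the base (the top edge), so the centroid depth is h_c = 4.2 + 0.973333 = 5.17333 m.
A = ½ × 2.8 × 2.92 = 4.088 m².
Resultant F = γ·h_c·A = 7.74009 × 5.17333 × 4.088 = 163.692 kN.

F ≈ 164 kN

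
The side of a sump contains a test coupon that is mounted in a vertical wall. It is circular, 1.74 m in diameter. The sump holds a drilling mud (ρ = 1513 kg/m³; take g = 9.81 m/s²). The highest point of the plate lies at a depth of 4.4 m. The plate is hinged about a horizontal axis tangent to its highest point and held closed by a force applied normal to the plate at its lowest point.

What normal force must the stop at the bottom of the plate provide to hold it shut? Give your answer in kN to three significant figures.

γ = ρg = 1513 × 9.81 / 1000 = 14.84253 kN/m³.
The centroid is at the centre, 0.87 m below the top of the plate, so the centroid depth is h_c = 4.4 + 0.87 = 5.27 m.
A = π(0.87)² = 2.37787 m².
Resultant F = γ·h_c·A = 14.84253 × 5.27 × 2.37787 = 185.997 kN.
I_c = πr⁴/4 = π × 0.87⁴/4 = 0.449953 m⁴.
Centre of pressure: y_p = y_c + I_c/(y_c·A) = 5.27 + 0.449953/(5.27 × 2.37787) = 5.27 + 0.0359061 = 5.30591 m along the plane.
The resultant acts 0.87 + 0.0359061 = 0.905906 m (along the plate) below the hinge at the top edge, so the moment about the hinge is M = F × 0.905906 = 185.997 × 0.905906 = 168.496 kN·m.
A normal force at the bottom, 1.74 m from the hinge, must supply this moment: P = 168.496/1.74 = 96.8368 kN.

P ≈ 96.8 kN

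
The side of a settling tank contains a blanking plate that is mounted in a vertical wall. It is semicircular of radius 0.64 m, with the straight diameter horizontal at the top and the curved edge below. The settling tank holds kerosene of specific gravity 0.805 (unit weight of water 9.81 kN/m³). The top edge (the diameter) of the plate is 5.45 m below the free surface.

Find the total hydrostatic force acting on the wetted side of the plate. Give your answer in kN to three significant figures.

γ = 0.805 × 9.81 = 7.89705 kN/m³.
The centroid of a semicircle lies 4r/(3π) = 0.271624 m from the diameter, here below the top edge, so the centroid depth is h_c = 5.45 + 0.271624 = 5.72162 m.
A = πr²/2 = π × 0.64²/2 = 0.643398 m².
Resultant F = γ·h_c·A = 7.89705 × 5.72162 × 0.643398 = 29.0712 kN.

F ≈ 29.1 kN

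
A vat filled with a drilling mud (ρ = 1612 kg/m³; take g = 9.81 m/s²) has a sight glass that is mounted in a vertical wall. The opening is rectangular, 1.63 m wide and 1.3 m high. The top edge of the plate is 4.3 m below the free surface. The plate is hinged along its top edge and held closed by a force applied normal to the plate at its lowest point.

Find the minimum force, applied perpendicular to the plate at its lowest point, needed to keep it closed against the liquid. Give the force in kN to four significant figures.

γ = ρg = 1612 × 9.81 / 1000 = 15.81372 kN/m³.
The centroid lies 1.3/2 = 0.65 m below the top edge, so the centroid depth is h_c = 4.3 + 0.65 = 4.95 m.
A = 1.63 × 1.3 = 2.119 m².
Resultant F = γ·h_c·A = 15.81372 × 4.95 × 2.119 = 165.871 kN.
I_c = b·h³/12 = 1.63 × 1.3³/12 = 0.298426 m⁴.
Centre of pressure: y_p = y_c + I_c/(y_c·A) = 4.95 + 0.298426/(4.95 × 2.119) = 4.95 + 0.0284512 = 4.97845 m along the plane.
The resultant acts 0.65 + 0.0284512 = 0.678451 m (along the plate) below the hinge at the top edge, so the moment about the hinge is M = F × 0.678451 = 165.871 × 0.678451 = 112.535 kN·m.
A normal force at the bottom, 1.3 m from the hinge, must supply this moment: P = 112.535/1.3 = 86.5654 kN.

P ≈ 86.57 kN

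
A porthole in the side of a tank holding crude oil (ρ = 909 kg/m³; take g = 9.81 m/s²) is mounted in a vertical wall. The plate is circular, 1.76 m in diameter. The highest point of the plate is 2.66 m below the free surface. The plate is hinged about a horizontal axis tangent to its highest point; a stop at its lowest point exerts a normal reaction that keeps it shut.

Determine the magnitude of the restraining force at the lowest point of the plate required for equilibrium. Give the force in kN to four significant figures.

P ≈ 40.79 kN

γ = ρg = 909 × 9.81 / 1000 = 8.91729 kN/m³.
The centroid is at the centre, 0.88 m below the top of the plate, so the centroid depth is h_c = 2.66 + 0.88 = 3.54 m.
A = π(0.88)² = 2.43285 m².
Resultant F = γ·h_c·A = 8.91729 × 3.54 × 2.43285 = 76.7983 kN.
I_c = πr⁴/4 = π × 0.88⁴/4 = 0.471 m⁴.
Centre of pressure: y_p = y_c + I_c/(y_c·A) = 3.54 + 0.471/(3.54 × 2.43285) = 3.54 + 0.0546893 = 3.59469 m along the plane.
The resultant acts 0.88 + 0.0546893 = 0.934689 m (along the plate) below the hinge at the top edge, so the moment about the hinge is M = F × 0.934689 = 76.7983 × 0.934689 = 71.7825 kN·m.
A normal force at the bottom, 1.76 m from the hinge, must supply this moment: P = 71.7825/1.76 = 40.7855 kN.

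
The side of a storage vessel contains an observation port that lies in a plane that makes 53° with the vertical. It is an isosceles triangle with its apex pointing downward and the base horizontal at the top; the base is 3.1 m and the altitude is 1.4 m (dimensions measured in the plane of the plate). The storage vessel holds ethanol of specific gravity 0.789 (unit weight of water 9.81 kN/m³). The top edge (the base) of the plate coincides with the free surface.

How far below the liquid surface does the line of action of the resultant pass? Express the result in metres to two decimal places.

h_p = 0.42 m

γ = 0.789 × 9.81 = 7.74009 kN/m³.
The plate makes 53° with the vertical, i.e. θ = 90° − 53° = 37° to the horizontal. Measuring y along the incline from the free-surface line, vertical depth h = y·sinθ with sinθ = 0.601815.
With the apex down, the centroid sits h/3 = 1.4/3 = 0.466667 m below the base (the top edge), so y_c = 0.466667 m and h_c = 0.466667 × 0.601815 = 0.280847 m.
A = ½ × 3.1 × 1.4 = 2.17 m².
Resultant F = γ·h_c·A = 7.74009 × 0.280847 × 2.17 = 4.7171 kN.
I_c = b·h³/36 = 3.1 × 1.4³/36 = 0.236289 m⁴.
Centre of pressure: y_p = y_c + I_c/(y_c·A) = 0.466667 + 0.236289/(0.466667 × 2.17) = 0.466667 + 0.233333 = 0.7 m along the plane.
Vertically, h_p = y_p·sinθ = 0.7 × 0.601815 = 0.42127 m.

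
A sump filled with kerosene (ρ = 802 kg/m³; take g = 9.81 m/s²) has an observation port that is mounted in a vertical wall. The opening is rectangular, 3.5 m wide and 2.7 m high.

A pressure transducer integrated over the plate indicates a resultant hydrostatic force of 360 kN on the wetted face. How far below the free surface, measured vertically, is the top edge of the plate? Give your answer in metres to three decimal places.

d_top ≈ 3.492 m

γ = ρg = 802 × 9.81 / 1000 = 7.86762 kN/m³.
A = 3.5 × 2.7 = 9.45 m².
From F = γ·h_c·A, the centroid depth is h_c = 360/(7.86762 × 9.45) = 4.84203 m.
The centroid lies 2.7/2 = 1.35 m below the top edge, so the top edge sits at h_top = 4.84203 − 1.35 = 3.49203 m below the surface.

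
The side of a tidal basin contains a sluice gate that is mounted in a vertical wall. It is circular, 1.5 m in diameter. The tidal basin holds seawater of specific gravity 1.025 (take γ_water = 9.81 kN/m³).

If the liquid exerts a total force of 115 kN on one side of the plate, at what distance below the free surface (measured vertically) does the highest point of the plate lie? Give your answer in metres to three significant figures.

d_top ≈ 5.72 m

γ = 1.025 × 9.81 = 10.05525 kN/m³.
A = π(0.75)² = 1.76715 m².
From F = γ·h_c·A, the centroid depth is h_c = 115/(10.05525 × 1.76715) = 6.4719 m.
The centroid is at the centre, 0.75 m below the top of the plate, so the highest point sits at h_top = 6.4719 − 0.75 = 5.7219 m below the surface.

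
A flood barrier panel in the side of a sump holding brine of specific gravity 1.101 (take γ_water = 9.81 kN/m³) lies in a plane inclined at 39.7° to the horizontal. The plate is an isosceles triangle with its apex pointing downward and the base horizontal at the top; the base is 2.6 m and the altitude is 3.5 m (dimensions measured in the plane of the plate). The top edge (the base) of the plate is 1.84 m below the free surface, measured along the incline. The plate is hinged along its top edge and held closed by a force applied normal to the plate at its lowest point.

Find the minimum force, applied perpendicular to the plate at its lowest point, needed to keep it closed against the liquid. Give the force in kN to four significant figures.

P ≈ 37.57 kN

γ = 1.101 × 9.81 = 10.80081 kN/m³.
Let θ = 39.7° be the plate's angle to the horizontal; measure y along the incline from where the plane meets the free surface. Vertical depth h = y·sinθ with sinθ = 0.638768.
With the apex down, the centroid sits h/3 = 3.5/3 = 1.16667 m below the base (the top edge), so y_c = 1.84 + 1.16667 = 3.00667 m and h_c = 3.00667 × 0.638768 = 1.92056 m.
A = ½ × 2.6 × 3.5 = 4.55 m².
Resultant F = γ·h_c·A = 10.80081 × 1.92056 × 4.55 = 94.3834 kN.
I_c = b·h³/36 = 2.6 × 3.5³/36 = 3.09653 m⁴.
Centre of pressure: y_p = y_c + I_c/(y_c·A) = 3.00667 + 3.09653/(3.00667 × 4.55) = 3.00667 + 0.226349 = 3.23302 m along the plane.
The resultant acts 1.16667 + 0.226349 = 1.39302 m (along the plate) below the hinge at the top edge, so the moment about the hinge is M = F × 1.39302 = 94.3834 × 1.39302 = 131.478 kN·m.
A normal force at the bottom, 3.5 m from the hinge, must supply this moment: P = 131.478/3.5 = 37.5651 kN.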